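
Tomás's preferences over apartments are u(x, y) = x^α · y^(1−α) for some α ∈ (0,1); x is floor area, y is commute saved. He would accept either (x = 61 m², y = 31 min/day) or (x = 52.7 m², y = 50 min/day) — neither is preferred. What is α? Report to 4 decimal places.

α ≈ 0.7657

Set the two utilities equal: 61^α·31^(1−α) = 52.7^α·50^(1−α).
(61/52.7)^α = (50/31)^(1−α); take logs: α·ln(61/52.7) = (1−α)·ln(50/31), i.e. α·0.1462584 = (1−α)·0.4780358.
So α/(1−α) = (0.4780358)/(0.1462584) = 3.2684331, and α = 3.2684331/4.2684331 ≈ 0.7657.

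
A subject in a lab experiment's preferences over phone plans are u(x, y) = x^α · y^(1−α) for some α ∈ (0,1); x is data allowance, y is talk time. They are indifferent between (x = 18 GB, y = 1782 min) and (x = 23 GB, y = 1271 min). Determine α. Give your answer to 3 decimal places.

The Cobb–Douglas utilities coincide, so 18^α·1782^(1−α) = 23^α·1271^(1−α).
Taking logs: α·ln 18 + (1−α)·ln 1782 = α·ln 23 + (1−α)·ln 1271, i.e. α·-0.245122 = (1−α)·-0.337932.
With A = -0.245122 and B = -0.337932: α·A = (1−α)·B, so α = B/(A+B) = -0.337932/-0.583054 ≈ 0.580.

α ≈ 0.580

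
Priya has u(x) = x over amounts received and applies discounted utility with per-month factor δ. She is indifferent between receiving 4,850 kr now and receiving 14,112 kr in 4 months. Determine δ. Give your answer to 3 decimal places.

δ ≈ 0.766

Equating discounted utilities: u(4850) = δ^4·u(14112) ⇒ δ^4 = u(4850)/u(14112).
With u(x) = x: δ^4 = 4850/14112 = 0.34368.
So δ = 0.34368^(1/4) ≈ 0.766.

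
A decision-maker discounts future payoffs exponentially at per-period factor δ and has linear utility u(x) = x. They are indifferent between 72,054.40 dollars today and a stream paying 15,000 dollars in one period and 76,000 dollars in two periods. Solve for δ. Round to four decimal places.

δ ≈ 0.8800

Present value of the stream is 15000·δ + 76000·δ². Indifference gives 15000δ + 76000δ² = 72054.40.
Rearranged: 76000δ² + 15000δ − 72054.40 = 0.
By the quadratic formula (taking the positive root), δ = (−15000 + √22129537600.00) / 152000 ≈ 0.8800.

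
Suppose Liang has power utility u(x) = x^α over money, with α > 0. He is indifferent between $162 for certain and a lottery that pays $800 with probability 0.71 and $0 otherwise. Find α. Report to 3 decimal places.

EU(lottery) = 0.71·800^α + 0.29·0 = 0.71·800^α.
Equating: 162^α = 0.71·800^α, i.e. 0.2025^α = 0.71.
Take logs: α = ln 0.71 / ln(162/800) ≈ 0.21446.

α ≈ 0.214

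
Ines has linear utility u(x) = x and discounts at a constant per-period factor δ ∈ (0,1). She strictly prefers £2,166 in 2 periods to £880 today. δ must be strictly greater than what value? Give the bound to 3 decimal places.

δ > 0.637

Comparing present values: 880 < δ^2·2166.
Hence δ^2 > 880/2166 = 0.40628, and x ↦ x^(1/2) is increasing on (0,∞).
δ > (880/2166)^(1/2) ≈ 0.637.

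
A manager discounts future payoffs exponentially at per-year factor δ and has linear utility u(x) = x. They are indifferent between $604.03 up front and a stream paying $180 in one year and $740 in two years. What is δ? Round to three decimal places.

δ ≈ 0.790

Equating present values: 604.03 = 180δ + 740δ².
That is, 740δ² + 180δ − 604.03 = 0, a quadratic in δ.
δ = (−180 + √(180² + 4·740·604.03)) / (2·740) = (−180 + √1820328.80) / 1480 ≈ 0.790.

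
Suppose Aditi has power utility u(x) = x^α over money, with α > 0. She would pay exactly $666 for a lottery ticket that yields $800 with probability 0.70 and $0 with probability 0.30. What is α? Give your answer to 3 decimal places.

α ≈ 1.946

Since u(0) = 0, the lottery's EU is 0.70·800^α.
Setting u(666) equal to that: 666^α = 0.70·800^α ⇒ (666/800)^α = 0.70.
Take logs: α = ln 0.70 / ln(666/800) ≈ 1.94562.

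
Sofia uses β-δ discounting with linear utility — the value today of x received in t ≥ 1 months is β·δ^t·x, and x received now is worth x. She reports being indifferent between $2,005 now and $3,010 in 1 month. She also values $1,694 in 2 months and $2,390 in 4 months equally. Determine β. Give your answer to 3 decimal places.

Both payoffs in the second observation are in the future, so β drops out: δ^2·1694 = δ^4·2390 ⇒ δ^2 = 1694/2390 = 0.70879, so δ = 0.84189.
Now use the now-vs-future pair: 2005 = β·δ·3010 gives β = 2005/(0.84189·3010) ≈ 0.791.

β ≈ 0.791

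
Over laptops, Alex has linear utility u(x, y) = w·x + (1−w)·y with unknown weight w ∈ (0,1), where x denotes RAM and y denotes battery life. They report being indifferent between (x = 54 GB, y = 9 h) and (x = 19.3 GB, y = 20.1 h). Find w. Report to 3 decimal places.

w = 0.242

Equating utilities: w·54 + (1−w)·9 = w·19.3 + (1−w)·20.1.
Rearranging, 34.7·w − 11.1·(1−w) = 0.
So w/(1−w) = 11.1/34.7 = 0.3199, giving w = 11.1/(34.7+11.1) = 0.242.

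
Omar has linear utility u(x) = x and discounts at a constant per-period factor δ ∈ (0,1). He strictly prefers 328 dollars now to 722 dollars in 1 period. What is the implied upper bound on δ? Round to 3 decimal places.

Under u(x) = x this choice says 328 > δ·722.
Dividing through by 722 gives δ < 0.45429.

δ < 0.454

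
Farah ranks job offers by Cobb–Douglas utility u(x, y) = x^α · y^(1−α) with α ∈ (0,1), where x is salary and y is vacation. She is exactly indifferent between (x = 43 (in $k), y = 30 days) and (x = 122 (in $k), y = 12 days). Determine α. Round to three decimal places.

Set the two utilities equal: 43^α·30^(1−α) = 122^α·12^(1−α).
Rearrange to (43/122)^α = (12/30)^(1−α) and take logs: α·-1.042821 = (1−α)·-0.916291.
Thus α·(-1.959112) = -0.916291, so α = -0.916291/-1.959112 ≈ 0.468.

α ≈ 0.468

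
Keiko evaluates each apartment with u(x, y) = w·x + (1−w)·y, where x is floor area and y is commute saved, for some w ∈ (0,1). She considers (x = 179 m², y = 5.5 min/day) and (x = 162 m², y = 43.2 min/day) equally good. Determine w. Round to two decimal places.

Indifference: w·179 + (1−w)·5.5 = w·162 + (1−w)·43.2.
Rearranging, 17·w − 37.7·(1−w) = 0.
So w/(1−w) = 37.7/17 = 2.2176, giving w = 37.7/(17+37.7) = 0.69.

w = 0.69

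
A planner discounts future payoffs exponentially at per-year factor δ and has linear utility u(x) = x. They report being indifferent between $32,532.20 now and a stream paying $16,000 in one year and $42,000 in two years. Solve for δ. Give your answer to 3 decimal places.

δ ≈ 0.710

Present value of the stream is 16000·δ + 42000·δ². Indifference gives 16000δ + 42000δ² = 32532.20.
So 42000δ² + 16000δ − 32532.20 = 0.
δ = (−16000 + √(16000² + 4·42000·32532.20)) / (2·42000) = (−16000 + √5721409600.00) / 84000 ≈ 0.710.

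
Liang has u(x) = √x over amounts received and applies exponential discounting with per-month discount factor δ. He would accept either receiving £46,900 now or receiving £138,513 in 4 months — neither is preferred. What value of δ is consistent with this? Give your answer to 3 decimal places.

Equating discounted utilities: u(46900) = δ^4·u(138513) ⇒ δ^4 = u(46900)/u(138513).
With u(x) = √x: δ^4 = √46900/√138513 = √(46900/138513) = 0.58189.
Taking the 4th root: δ = 0.58189^(1/4) ≈ 0.873.

δ ≈ 0.873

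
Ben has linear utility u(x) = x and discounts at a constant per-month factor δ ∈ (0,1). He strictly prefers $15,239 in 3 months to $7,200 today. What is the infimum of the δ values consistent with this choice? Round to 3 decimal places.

δ > 0.779

The preference means 7200 < δ^3·15239.
Dividing by 15239: δ^3 > 0.47247. Both sides are positive, so the cube root keeps the direction.
δ > (7200/15239)^(1/3) ≈ 0.779.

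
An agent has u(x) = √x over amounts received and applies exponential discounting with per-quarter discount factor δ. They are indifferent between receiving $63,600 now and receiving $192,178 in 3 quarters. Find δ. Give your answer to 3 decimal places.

δ ≈ 0.832

The payoff in 3 quarters is discounted by δ^3, so u(63600) = δ^3·u(192178) and δ^3 = u(63600)/u(192178).
With u(x) = √x: δ^3 = √63600/√192178 = √(63600/192178) = 0.57528.
Taking the cube root: δ = 0.57528^(1/3) ≈ 0.832.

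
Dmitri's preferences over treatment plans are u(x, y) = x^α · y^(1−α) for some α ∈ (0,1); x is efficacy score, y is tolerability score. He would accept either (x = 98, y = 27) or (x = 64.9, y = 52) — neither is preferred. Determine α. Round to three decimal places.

α ≈ 0.614

Indifference: 98^α · 27^(1−α) = 64.9^α · 52^(1−α).
Taking logs: α·ln 98 + (1−α)·ln 27 = α·ln 64.9 + (1−α)·ln 52, i.e. α·0.412120 = (1−α)·0.655407.
With A = 0.412120 and B = 0.655407: α·A = (1−α)·B, so α = B/(A+B) = 0.655407/1.067527 ≈ 0.614.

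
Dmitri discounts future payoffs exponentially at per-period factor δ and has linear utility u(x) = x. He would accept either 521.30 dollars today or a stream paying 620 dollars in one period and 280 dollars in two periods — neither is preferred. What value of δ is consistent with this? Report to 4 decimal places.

δ ≈ 0.6500

Present value of the stream is 620·δ + 280·δ². Indifference gives 620δ + 280δ² = 521.30.
That is, 280δ² + 620δ − 521.30 = 0, a quadratic in δ.
The positive root is δ = [−620 + √(620² + 4·280·521.30)] / (2·280) = (−620 + 984.000)/560 ≈ 0.6500.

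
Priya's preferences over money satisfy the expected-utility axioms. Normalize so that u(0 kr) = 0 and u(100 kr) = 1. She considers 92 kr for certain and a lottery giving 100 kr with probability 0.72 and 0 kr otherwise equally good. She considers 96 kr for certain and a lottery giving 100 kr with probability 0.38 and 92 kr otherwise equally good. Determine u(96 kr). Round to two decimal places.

0.83

The first gamble pins u(92 kr): it must equal 0.72·1 + 0.28·0 = 0.72.
Then u(96 kr) = 0.38·u(100 kr) + 0.62·u(92 kr) = 0.38·1.00 + 0.62·0.72 = 0.8264.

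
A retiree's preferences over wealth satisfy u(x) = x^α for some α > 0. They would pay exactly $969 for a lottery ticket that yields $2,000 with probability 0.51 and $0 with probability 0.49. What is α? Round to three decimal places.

Since u(0) = 0, the lottery's EU is 0.51·2000^α.
Indifference: 969^α = 0.51·2000^α, so (969/2000)^α = 0.51.
α = ln(0.51) / ln(969/2000) = -0.673345/-0.724638 ≈ 0.929.

α ≈ 0.929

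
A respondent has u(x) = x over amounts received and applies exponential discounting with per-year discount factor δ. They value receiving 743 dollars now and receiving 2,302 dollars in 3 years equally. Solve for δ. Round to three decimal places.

Equating discounted utilities: u(743) = δ^3·u(2302) ⇒ δ^3 = u(743)/u(2302).
With u(x) = x: δ^3 = 743/2302 = 0.32276.
Hence δ = (0.32276)^(1/3) = 0.68595.

δ ≈ 0.686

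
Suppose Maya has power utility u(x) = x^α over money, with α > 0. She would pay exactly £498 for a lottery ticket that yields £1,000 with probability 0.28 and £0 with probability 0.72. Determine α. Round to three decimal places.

α ≈ 1.826

The lottery's expected utility is 0.28·u(1000) + 0.72·u(0) = 0.28·1000^α (since u(0) = 0 for α > 0).
Setting u(498) equal to that: 498^α = 0.28·1000^α ⇒ (498/1000)^α = 0.28.
α = ln(0.28) / ln(498/1000) = -1.272966/-0.697155 ≈ 1.826.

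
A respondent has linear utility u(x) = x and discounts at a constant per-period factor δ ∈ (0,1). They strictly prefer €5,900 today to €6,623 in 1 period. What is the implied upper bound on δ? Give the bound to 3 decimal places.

δ < 0.891

Under u(x) = x this choice says 5900 > δ·6623.
Dividing through by 6623 gives δ < 0.89083.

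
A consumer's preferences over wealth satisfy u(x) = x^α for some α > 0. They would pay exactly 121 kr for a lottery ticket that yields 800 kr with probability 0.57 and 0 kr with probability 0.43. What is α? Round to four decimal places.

EU(lottery) = 0.57·800^α + 0.43·0 = 0.57·800^α.
Setting u(121) equal to that: 121^α = 0.57·800^α ⇒ (121/800)^α = 0.57.
Taking logs: α·ln(121/800) = ln(0.57), so α = -0.5621189 / -1.8888212 ≈ 0.2976.

α ≈ 0.2976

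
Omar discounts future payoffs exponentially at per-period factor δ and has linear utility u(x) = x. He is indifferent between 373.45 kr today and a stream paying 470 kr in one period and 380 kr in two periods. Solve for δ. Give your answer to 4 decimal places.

Equating present values: 373.45 = 470δ + 380δ².
That is, 380δ² + 470δ − 373.45 = 0, a quadratic in δ.
δ = (−470 + √(470² + 4·380·373.45)) / (2·380) = (−470 + √788544.00) / 760 ≈ 0.5500.

δ ≈ 0.5500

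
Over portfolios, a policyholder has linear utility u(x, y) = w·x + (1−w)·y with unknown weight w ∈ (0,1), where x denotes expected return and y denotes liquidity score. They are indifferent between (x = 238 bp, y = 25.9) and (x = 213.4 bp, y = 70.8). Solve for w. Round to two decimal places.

Equating utilities: w·238 + (1−w)·25.9 = w·213.4 + (1−w)·70.8.
Collecting terms: w·24.6 = (1−w)·44.9.
The marginal rate of substitution is 44.9/24.6, so w = 44.9/(24.6+44.9) = 0.65.

w = 0.65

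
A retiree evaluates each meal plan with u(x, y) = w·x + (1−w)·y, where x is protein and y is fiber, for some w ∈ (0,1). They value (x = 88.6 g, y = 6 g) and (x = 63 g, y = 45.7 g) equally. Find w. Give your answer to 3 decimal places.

u(88.6,6) = u(63,45.7) means w·88.6 + (1−w)·6 = w·63 + (1−w)·45.7.
Rearranging, 25.6·w − 39.7·(1−w) = 0.
The marginal rate of substitution is 39.7/25.6, so w = 39.7/(25.6+39.7) = 0.608.

w = 0.608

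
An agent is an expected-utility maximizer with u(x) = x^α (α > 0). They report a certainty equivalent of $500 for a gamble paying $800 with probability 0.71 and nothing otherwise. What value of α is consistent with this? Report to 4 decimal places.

α ≈ 0.7287

Since u(0) = 0, the lottery's EU is 0.71·800^α.
Equating: 500^α = 0.71·800^α, i.e. 0.6250^α = 0.71.
α = ln(0.71) / ln(500/800) = -0.3424903/-0.4700036 ≈ 0.7287.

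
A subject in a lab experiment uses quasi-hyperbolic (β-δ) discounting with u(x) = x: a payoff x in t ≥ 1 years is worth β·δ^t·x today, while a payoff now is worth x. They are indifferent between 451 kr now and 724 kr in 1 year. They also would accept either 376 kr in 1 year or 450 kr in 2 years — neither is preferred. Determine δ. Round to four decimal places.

δ ≈ 0.8356

From the later pair, β·δ^1·376 = β·δ^2·450; dividing through, δ = 376/450 = 0.83556.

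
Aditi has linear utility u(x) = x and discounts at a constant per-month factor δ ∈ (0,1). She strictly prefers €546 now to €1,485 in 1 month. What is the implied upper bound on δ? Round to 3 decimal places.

Under u(x) = x this choice says 546 > δ·1485.
Dividing through by 1485 gives δ < 0.36768.

δ < 0.368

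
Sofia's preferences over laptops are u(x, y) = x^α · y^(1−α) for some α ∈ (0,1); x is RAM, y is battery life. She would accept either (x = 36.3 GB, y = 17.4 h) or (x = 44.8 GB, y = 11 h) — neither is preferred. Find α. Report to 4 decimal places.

α ≈ 0.6855

Indifference: 36.3^α · 17.4^(1−α) = 44.8^α · 11^(1−α).
(36.3/44.8)^α = (11/17.4)^(1−α); take logs: α·ln(36.3/44.8) = (1−α)·ln(11/17.4), i.e. α·-0.2103904 = (1−α)·-0.4585749.
So α/(1−α) = (-0.4585749)/(-0.2103904) = 2.1796379, and α = 2.1796379/3.1796379 ≈ 0.6855.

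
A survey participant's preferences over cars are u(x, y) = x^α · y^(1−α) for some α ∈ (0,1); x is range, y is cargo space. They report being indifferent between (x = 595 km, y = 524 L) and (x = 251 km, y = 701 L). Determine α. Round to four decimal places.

α ≈ 0.2522

The Cobb–Douglas utilities coincide, so 595^α·524^(1−α) = 251^α·701^(1−α).
Rearrange to (595/251)^α = (701/524)^(1−α) and take logs: α·0.8631085 = (1−α)·0.2910162.
So α/(1−α) = (0.2910162)/(0.8631085) = 0.3371722, and α = 0.3371722/1.3371722 ≈ 0.2522.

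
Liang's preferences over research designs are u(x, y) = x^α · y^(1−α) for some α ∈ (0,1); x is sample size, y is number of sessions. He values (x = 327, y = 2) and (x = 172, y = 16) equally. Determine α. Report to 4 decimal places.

The Cobb–Douglas utilities coincide, so 327^α·2^(1−α) = 172^α·16^(1−α).
Taking logs: α·ln 327 + (1−α)·ln 2 = α·ln 172 + (1−α)·ln 16, i.e. α·0.6424657 = (1−α)·2.0794415.
Thus α·(2.7219072) = 2.0794415, so α = 2.0794415/2.7219072 ≈ 0.7640.

α ≈ 0.7640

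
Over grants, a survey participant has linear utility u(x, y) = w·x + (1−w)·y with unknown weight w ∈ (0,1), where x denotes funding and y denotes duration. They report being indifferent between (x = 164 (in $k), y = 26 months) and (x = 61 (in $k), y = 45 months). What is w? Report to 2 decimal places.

u(164,26) = u(61,45) means w·164 + (1−w)·26 = w·61 + (1−w)·45.
Rearranging, 103·w − 19·(1−w) = 0.
So w/(1−w) = 19/103 = 0.1845, giving w = 19/(103+19) = 0.16.

w = 0.16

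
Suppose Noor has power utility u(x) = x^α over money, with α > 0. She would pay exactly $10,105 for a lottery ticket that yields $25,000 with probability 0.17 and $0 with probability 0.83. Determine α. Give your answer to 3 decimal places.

α ≈ 1.956

EU(lottery) = 0.17·25000^α + 0.83·0 = 0.17·25000^α.
Indifference: 10105^α = 0.17·25000^α, so (10105/25000)^α = 0.17.
α = ln(0.17) / ln(10105/25000) = -1.771957/-0.905845 ≈ 1.956.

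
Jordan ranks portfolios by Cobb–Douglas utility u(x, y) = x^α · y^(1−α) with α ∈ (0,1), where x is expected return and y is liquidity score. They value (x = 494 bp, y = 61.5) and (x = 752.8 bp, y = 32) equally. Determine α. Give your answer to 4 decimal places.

Set the two utilities equal: 494^α·61.5^(1−α) = 752.8^α·32^(1−α).
Taking logs: α·ln 494 + (1−α)·ln 61.5 = α·ln 752.8 + (1−α)·ln 32, i.e. α·-0.4212641 = (1−α)·-0.6533013.
So α/(1−α) = (-0.6533013)/(-0.4212641) = 1.5508117, and α = 1.5508117/2.5508117 ≈ 0.6080.

α ≈ 0.6080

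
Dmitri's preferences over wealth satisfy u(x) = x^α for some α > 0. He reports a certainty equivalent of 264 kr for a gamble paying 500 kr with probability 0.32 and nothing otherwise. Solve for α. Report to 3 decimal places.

EU(lottery) = 0.32·500^α + 0.68·0 = 0.32·500^α.
Equating: 264^α = 0.32·500^α, i.e. 0.5280^α = 0.32.
α = ln(0.32) / ln(264/500) = -1.139434/-0.638659 ≈ 1.784.

α ≈ 1.784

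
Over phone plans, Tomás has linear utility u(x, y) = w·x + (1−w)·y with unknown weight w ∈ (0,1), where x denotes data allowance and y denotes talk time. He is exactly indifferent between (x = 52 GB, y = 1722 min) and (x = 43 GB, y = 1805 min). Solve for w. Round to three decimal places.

w = 0.902

Equating utilities: w·52 + (1−w)·1722 = w·43 + (1−w)·1805.
w·(52−43) = (1−w)·(1805−1722), i.e. w·9 = (1−w)·83.
The marginal rate of substitution is 83/9, so w = 83/(9+83) = 0.902.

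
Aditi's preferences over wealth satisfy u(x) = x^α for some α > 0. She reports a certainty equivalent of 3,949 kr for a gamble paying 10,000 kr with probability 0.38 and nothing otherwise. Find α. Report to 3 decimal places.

Since u(0) = 0, the lottery's EU is 0.38·10000^α.
Equating: 3949^α = 0.38·10000^α, i.e. 0.3949^α = 0.38.
α = ln(0.38) / ln(3949/10000) = -0.967584/-0.929123 ≈ 1.041.

α ≈ 1.041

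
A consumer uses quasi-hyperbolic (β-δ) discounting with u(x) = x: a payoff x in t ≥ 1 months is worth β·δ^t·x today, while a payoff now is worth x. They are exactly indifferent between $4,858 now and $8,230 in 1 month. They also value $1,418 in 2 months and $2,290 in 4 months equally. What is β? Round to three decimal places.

The second indifference involves only future payoffs, so β cancels: β·δ^2·1418 = β·δ^4·2290, giving δ^2 = 1418/2290 = 0.61921, so δ = 0.78690.
Now use the now-vs-future pair: 4858 = β·δ·8230 gives β = 4858/(0.78690·8230) ≈ 0.750.

β ≈ 0.750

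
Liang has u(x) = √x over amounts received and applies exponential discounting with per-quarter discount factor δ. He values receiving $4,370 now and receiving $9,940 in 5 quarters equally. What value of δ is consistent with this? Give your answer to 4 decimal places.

δ ≈ 0.9211

The payoff in 5 quarters is discounted by δ^5, so u(4370) = δ^5·u(9940) and δ^5 = u(4370)/u(9940).
Since u(x) = √x, δ^5 = √(4370/9940) = 0.66305.
Hence δ = (0.66305)^(1/5) = 0.921106.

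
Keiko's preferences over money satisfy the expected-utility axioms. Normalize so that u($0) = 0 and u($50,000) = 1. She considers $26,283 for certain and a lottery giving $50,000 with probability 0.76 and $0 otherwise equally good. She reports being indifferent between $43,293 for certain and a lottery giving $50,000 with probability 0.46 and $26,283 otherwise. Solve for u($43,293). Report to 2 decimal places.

0.87

First, u($26,283) = 0.76·u($50,000) + 0.24·u($0) = 0.76.
Chaining: u($43,293) = 0.46·1.00 + 0.54·0.76 = 0.8704.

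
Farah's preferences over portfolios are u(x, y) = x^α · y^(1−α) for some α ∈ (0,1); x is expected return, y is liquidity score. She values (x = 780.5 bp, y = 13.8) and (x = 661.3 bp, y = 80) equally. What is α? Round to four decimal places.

α ≈ 0.9138

The Cobb–Douglas utilities coincide, so 780.5^α·13.8^(1−α) = 661.3^α·80^(1−α).
(780.5/661.3)^α = (80/13.8)^(1−α); take logs: α·ln(780.5/661.3) = (1−α)·ln(80/13.8), i.e. α·0.1657271 = (1−α)·1.7573580.
So α/(1−α) = (1.7573580)/(0.1657271) = 10.6039266, and α = 10.6039266/11.6039266 ≈ 0.9138.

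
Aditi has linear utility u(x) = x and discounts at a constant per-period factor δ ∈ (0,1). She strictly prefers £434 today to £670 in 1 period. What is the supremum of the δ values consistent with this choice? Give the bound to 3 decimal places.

δ < 0.648

Under u(x) = x this choice says 434 > δ·670.
Dividing through by 670 gives δ < 0.64776.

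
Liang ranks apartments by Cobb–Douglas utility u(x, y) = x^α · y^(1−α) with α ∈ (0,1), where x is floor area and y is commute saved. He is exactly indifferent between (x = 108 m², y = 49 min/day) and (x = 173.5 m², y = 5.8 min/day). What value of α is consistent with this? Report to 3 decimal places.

α ≈ 0.818

Indifference: 108^α · 49^(1−α) = 173.5^α · 5.8^(1−α).
Taking logs: α·ln 108 + (1−α)·ln 49 = α·ln 173.5 + (1−α)·ln 5.8, i.e. α·-0.474046 = (1−α)·-2.133962.
With A = -0.474046 and B = -2.133962: α·A = (1−α)·B, so α = B/(A+B) = -2.133962/-2.608008 ≈ 0.818.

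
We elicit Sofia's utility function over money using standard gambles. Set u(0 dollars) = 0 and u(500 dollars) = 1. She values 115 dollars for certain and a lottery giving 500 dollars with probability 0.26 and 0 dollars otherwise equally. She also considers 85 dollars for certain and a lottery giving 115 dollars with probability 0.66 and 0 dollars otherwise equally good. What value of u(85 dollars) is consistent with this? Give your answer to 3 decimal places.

The first gamble pins u(115 dollars): it must equal 0.26·1 + 0.74·0 = 0.26.
Chaining: u(85 dollars) = 0.66·0.26 + 0.34·0.00 = 0.1716.

0.172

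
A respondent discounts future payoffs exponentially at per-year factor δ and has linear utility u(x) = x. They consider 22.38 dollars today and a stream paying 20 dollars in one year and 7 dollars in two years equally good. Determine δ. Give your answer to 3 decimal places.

Present value of the stream is 20·δ + 7·δ². Indifference gives 20δ + 7δ² = 22.38.
Rearranged: 7δ² + 20δ − 22.38 = 0.
The positive root is δ = [−20 + √(20² + 4·7·22.38)] / (2·7) = (−20 + 32.041)/14 ≈ 0.860.

δ ≈ 0.860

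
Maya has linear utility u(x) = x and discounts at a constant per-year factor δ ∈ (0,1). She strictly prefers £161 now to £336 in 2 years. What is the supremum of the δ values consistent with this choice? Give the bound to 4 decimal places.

δ < 0.6922

The preference means 161 > δ^2·336.
Dividing by 336: δ^2 < 0.47917. Both sides are positive, so the square root keeps the direction.
δ < (161/336)^(1/2) ≈ 0.6922.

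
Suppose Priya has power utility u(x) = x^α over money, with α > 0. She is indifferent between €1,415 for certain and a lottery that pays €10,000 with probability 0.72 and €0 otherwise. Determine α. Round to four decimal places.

α ≈ 0.1680

EU(lottery) = 0.72·10000^α + 0.28·0 = 0.72·10000^α.
Equating: 1415^α = 0.72·10000^α, i.e. 0.1415^α = 0.72.
α = ln(0.72) / ln(1415/10000) = -0.3285041/-1.9554556 ≈ 0.1680.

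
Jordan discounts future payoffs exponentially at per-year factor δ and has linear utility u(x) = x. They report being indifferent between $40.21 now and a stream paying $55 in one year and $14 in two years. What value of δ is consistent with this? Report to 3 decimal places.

Present value of the stream is 55·δ + 14·δ². Indifference gives 55δ + 14δ² = 40.21.
That is, 14δ² + 55δ − 40.21 = 0, a quadratic in δ.
By the quadratic formula (taking the positive root), δ = (−55 + √5276.76) / 28 ≈ 0.630.

δ ≈ 0.630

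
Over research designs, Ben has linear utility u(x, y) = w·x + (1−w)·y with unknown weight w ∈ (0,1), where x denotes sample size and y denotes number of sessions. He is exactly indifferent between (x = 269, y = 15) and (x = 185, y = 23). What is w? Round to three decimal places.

w = 0.087

Equating utilities: w·269 + (1−w)·15 = w·185 + (1−w)·23.
Rearranging, 84·w − 8·(1−w) = 0.
Hence w = 8/(84+8) = 8/92 = 0.087.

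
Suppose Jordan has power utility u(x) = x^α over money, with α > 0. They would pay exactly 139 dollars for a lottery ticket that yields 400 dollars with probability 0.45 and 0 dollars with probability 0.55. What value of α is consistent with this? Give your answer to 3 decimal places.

EU(lottery) = 0.45·400^α + 0.55·0 = 0.45·400^α.
Equating: 139^α = 0.45·400^α, i.e. 0.3475^α = 0.45.
Take logs: α = ln 0.45 / ln(139/400) ≈ 0.75545.

α ≈ 0.755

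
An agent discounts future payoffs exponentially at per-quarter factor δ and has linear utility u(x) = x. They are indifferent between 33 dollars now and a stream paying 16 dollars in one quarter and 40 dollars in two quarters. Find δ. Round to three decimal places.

δ ≈ 0.730

Present value of the stream is 16·δ + 40·δ². Indifference gives 16δ + 40δ² = 33.
Rearranged: 40δ² + 16δ − 33 = 0.
δ = (−16 + √(16² + 4·40·33)) / (2·40) = (−16 + √5536.00) / 80 ≈ 0.730.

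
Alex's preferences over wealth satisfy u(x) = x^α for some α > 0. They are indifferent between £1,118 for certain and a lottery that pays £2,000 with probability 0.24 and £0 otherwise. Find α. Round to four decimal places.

α ≈ 2.4538

EU(lottery) = 0.24·2000^α + 0.76·0 = 0.24·2000^α.
Setting u(1118) equal to that: 1118^α = 0.24·2000^α ⇒ (1118/2000)^α = 0.24.
Take logs: α = ln 0.24 / ln(1118/2000) ≈ 2.453752.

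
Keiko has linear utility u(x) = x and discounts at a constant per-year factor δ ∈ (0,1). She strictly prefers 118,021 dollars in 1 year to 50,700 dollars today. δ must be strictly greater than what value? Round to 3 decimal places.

δ > 0.430

Comparing present values: 50700 < δ·118021.
So δ > 50700/118021 = 0.42958.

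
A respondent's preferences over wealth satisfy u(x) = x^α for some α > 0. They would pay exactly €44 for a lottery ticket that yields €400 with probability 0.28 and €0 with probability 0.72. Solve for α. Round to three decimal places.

α ≈ 0.577

EU(lottery) = 0.28·400^α + 0.72·0 = 0.28·400^α.
Indifference: 44^α = 0.28·400^α, so (44/400)^α = 0.28.
α = ln(0.28) / ln(44/400) = -1.272966/-2.207275 ≈ 0.577.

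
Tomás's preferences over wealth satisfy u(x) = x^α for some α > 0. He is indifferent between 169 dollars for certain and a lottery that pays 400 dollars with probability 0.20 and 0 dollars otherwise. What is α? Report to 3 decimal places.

α ≈ 1.868

The lottery's expected utility is 0.20·u(400) + 0.80·u(0) = 0.20·400^α (since u(0) = 0 for α > 0).
Setting u(169) equal to that: 169^α = 0.20·400^α ⇒ (169/400)^α = 0.20.
Take logs: α = ln 0.20 / ln(169/400) ≈ 1.86804.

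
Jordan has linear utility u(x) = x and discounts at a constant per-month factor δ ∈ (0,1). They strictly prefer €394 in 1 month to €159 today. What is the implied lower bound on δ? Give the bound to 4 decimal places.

Under u(x) = x this choice says 159 < δ·394.
Dividing through by 394 gives δ > 0.40355.

δ > 0.4036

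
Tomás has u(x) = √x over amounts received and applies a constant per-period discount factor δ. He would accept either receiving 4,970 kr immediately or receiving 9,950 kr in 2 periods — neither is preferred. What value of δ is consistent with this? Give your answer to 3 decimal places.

Indifference means u(4970) = δ^2 · u(9950), so δ^2 = u(4970)/u(9950).
With u(x) = √x: δ^2 = √4970/√9950 = √(4970/9950) = 0.70675.
Taking the square root: δ = 0.70675^(1/2) ≈ 0.841.

δ ≈ 0.841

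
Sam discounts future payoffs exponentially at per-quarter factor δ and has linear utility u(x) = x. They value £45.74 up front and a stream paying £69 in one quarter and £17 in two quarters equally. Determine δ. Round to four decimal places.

Equating present values: 45.74 = 69δ + 17δ².
Rearranged: 17δ² + 69δ − 45.74 = 0.
The positive root is δ = [−69 + √(69² + 4·17·45.74)] / (2·17) = (−69 + 88.720)/34 ≈ 0.5800.

δ ≈ 0.5800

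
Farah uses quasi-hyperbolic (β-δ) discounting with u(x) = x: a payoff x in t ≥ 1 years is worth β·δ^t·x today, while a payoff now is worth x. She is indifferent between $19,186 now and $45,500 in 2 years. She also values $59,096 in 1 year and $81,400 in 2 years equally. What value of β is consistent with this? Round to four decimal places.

β ≈ 0.8000

The second indifference involves only future payoffs, so β cancels: β·δ^1·59096 = β·δ^2·81400, giving δ = 59096/81400 = 0.72600.
Now use the now-vs-future pair: 19186 = β·δ^2·45500 gives β = 19186/(0.52707·45500) ≈ 0.8000.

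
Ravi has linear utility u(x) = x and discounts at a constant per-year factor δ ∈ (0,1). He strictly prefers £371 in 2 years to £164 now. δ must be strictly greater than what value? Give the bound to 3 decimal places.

δ > 0.665

Comparing present values: 164 < δ^2·371.
So δ^2 > 164/371 = 0.44205; taking the square root of both positive sides preserves the inequality.
δ > (164/371)^(1/2) ≈ 0.665.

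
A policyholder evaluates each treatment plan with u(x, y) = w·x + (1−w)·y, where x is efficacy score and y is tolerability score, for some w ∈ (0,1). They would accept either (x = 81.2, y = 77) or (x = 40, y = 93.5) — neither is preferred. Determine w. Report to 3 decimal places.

Equating utilities: w·81.2 + (1−w)·77 = w·40 + (1−w)·93.5.
Collecting terms: w·41.2 = (1−w)·16.5.
The marginal rate of substitution is 16.5/41.2, so w = 16.5/(41.2+16.5) = 0.286.

w = 0.286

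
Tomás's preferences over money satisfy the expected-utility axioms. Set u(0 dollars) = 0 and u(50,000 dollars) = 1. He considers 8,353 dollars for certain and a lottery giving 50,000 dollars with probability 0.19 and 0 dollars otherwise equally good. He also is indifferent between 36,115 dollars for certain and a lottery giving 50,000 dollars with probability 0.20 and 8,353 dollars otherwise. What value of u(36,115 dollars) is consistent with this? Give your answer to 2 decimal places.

First, u(8,353 dollars) = 0.19·u(50,000 dollars) + 0.81·u(0 dollars) = 0.19.
Then u(36,115 dollars) = 0.20·u(50,000 dollars) + 0.80·u(8,353 dollars) = 0.20·1.00 + 0.80·0.19 = 0.3520.

0.35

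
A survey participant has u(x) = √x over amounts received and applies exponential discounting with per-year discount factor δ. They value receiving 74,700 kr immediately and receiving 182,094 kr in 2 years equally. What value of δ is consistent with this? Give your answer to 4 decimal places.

δ ≈ 0.8003

Indifference means u(74700) = δ^2 · u(182094), so δ^2 = u(74700)/u(182094).
With u(x) = √x: δ^2 = √74700/√182094 = √(74700/182094) = 0.64049.
So δ = 0.64049^(1/2) ≈ 0.8003.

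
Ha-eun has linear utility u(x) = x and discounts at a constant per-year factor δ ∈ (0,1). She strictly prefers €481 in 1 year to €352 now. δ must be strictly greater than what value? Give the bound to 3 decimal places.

δ > 0.732

Under u(x) = x this choice says 352 < δ·481.
Dividing through by 481 gives δ > 0.73181.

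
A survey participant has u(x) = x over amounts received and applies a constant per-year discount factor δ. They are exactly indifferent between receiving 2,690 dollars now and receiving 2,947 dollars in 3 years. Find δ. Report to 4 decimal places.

δ ≈ 0.9700

Equating discounted utilities: u(2690) = δ^3·u(2947) ⇒ δ^3 = u(2690)/u(2947).
With u(x) = x: δ^3 = 2690/2947 = 0.91279.
So δ = 0.91279^(1/3) ≈ 0.9700.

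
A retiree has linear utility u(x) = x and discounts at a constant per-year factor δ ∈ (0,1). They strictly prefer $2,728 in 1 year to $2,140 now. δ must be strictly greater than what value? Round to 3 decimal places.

δ > 0.784

Comparing present values: 2140 < δ·2728.
Dividing through by 2728 gives δ > 0.78446.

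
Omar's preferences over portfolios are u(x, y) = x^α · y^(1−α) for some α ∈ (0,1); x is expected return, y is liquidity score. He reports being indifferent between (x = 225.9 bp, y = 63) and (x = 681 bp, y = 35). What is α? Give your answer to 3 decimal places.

α ≈ 0.348

Indifference: 225.9^α · 63^(1−α) = 681^α · 35^(1−α).
Rearrange to (225.9/681)^α = (35/63)^(1−α) and take logs: α·-1.103470 = (1−α)·-0.587787.
Thus α·(-1.691257) = -0.587787, so α = -0.587787/-1.691257 ≈ 0.348.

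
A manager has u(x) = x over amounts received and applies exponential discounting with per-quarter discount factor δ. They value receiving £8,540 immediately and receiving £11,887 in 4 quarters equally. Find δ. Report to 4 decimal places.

δ ≈ 0.9207

Indifference means u(8540) = δ^4 · u(11887), so δ^4 = u(8540)/u(11887).
With u(x) = x: δ^4 = 8540/11887 = 0.71843.
Taking the 4th root: δ = 0.71843^(1/4) ≈ 0.9207.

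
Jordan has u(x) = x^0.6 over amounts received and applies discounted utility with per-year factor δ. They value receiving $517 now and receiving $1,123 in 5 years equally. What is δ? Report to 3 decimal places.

The payoff in 5 years is discounted by δ^5, so u(517) = δ^5·u(1123) and δ^5 = u(517)/u(1123).
With u(x) = x^0.6: δ^5 = 517^0.6/1123^0.6 = (517/1123)^0.6 = 0.62787.
Hence δ = (0.62787)^(1/5) = 0.91112.

δ ≈ 0.911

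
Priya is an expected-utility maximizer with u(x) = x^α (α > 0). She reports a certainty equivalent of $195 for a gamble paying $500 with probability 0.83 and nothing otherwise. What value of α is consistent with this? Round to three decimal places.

α ≈ 0.198

The lottery's expected utility is 0.83·u(500) + 0.17·u(0) = 0.83·500^α (since u(0) = 0 for α > 0).
Indifference: 195^α = 0.83·500^α, so (195/500)^α = 0.83.
α = ln(0.83) / ln(195/500) = -0.186330/-0.941609 ≈ 0.198.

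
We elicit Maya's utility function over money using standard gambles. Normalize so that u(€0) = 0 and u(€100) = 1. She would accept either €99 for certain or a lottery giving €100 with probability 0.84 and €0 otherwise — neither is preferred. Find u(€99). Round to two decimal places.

The indifference gives u(€99) = 0.84·u(€100) + 0.16·u(€0) = 0.84·1 + 0.16·0 = 0.84.

0.84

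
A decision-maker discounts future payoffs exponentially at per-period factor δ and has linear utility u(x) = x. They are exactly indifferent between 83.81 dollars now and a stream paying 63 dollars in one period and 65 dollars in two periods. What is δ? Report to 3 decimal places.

Equating present values: 83.81 = 63δ + 65δ².
Rearranged: 65δ² + 63δ − 83.81 = 0.
By the quadratic formula (taking the positive root), δ = (−63 + √25759.60) / 130 ≈ 0.750.

δ ≈ 0.750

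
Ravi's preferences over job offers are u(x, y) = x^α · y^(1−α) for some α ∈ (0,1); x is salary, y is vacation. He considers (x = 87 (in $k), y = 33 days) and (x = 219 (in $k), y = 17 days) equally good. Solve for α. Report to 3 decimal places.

α ≈ 0.418

The Cobb–Douglas utilities coincide, so 87^α·33^(1−α) = 219^α·17^(1−α).
Rearrange to (87/219)^α = (17/33)^(1−α) and take logs: α·-0.923164 = (1−α)·-0.663294.
With A = -0.923164 and B = -0.663294: α·A = (1−α)·B, so α = B/(A+B) = -0.663294/-1.586458 ≈ 0.418.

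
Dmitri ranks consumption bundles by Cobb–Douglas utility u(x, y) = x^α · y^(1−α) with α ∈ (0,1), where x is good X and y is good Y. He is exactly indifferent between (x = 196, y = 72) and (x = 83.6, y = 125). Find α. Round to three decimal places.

Indifference: 196^α · 72^(1−α) = 83.6^α · 125^(1−α).
(196/83.6)^α = (125/72)^(1−α); take logs: α·ln(196/83.6) = (1−α)·ln(125/72), i.e. α·0.852071 = (1−α)·0.551648.
So α/(1−α) = (0.551648)/(0.852071) = 0.647420, and α = 0.647420/1.647420 ≈ 0.393.

α ≈ 0.393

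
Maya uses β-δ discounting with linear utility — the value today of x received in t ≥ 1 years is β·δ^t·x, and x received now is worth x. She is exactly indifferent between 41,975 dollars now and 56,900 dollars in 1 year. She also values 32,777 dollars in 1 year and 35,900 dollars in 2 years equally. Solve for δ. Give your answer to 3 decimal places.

Both payoffs in the second observation are in the future, so β drops out: δ^1·32777 = δ^2·35900 ⇒ δ = 32777/35900 = 0.91301.

δ ≈ 0.913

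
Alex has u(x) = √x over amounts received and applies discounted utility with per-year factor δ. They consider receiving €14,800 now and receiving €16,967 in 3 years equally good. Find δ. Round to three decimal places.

Equating discounted utilities: u(14800) = δ^3·u(16967) ⇒ δ^3 = u(14800)/u(16967).
Since u(x) = √x, δ^3 = √(14800/16967) = 0.93396.
Hence δ = (0.93396)^(1/3) = 0.97748.

δ ≈ 0.977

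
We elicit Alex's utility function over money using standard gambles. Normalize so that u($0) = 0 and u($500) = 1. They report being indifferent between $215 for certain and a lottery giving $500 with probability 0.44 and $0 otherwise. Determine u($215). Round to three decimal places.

By the standard-gamble method, u($215) is just the indifference probability on the best outcome: 0.44.

0.440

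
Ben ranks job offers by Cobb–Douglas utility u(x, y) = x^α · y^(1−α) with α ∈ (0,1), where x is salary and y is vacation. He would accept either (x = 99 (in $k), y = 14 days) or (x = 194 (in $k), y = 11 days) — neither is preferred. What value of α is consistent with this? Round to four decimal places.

Set the two utilities equal: 99^α·14^(1−α) = 194^α·11^(1−α).
Taking logs: α·ln 99 + (1−α)·ln 14 = α·ln 194 + (1−α)·ln 11, i.e. α·-0.6727383 = (1−α)·-0.2411621.
So α/(1−α) = (-0.2411621)/(-0.6727383) = 0.3584783, and α = 0.3584783/1.3584783 ≈ 0.2639.

α ≈ 0.2639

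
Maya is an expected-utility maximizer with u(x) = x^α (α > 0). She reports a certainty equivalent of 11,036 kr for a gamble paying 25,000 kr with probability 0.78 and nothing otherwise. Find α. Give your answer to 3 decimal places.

Since u(0) = 0, the lottery's EU is 0.78·25000^α.
Indifference: 11036^α = 0.78·25000^α, so (11036/25000)^α = 0.78.
Take logs: α = ln 0.78 / ln(11036/25000) ≈ 0.30385.

α ≈ 0.304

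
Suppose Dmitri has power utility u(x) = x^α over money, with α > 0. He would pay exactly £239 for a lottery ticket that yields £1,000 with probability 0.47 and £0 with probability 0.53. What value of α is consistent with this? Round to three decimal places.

α ≈ 0.528

The lottery's expected utility is 0.47·u(1000) + 0.53·u(0) = 0.47·1000^α (since u(0) = 0 for α > 0).
Setting u(239) equal to that: 239^α = 0.47·1000^α ⇒ (239/1000)^α = 0.47.
α = ln(0.47) / ln(239/1000) = -0.755023/-1.431292 ≈ 0.528.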